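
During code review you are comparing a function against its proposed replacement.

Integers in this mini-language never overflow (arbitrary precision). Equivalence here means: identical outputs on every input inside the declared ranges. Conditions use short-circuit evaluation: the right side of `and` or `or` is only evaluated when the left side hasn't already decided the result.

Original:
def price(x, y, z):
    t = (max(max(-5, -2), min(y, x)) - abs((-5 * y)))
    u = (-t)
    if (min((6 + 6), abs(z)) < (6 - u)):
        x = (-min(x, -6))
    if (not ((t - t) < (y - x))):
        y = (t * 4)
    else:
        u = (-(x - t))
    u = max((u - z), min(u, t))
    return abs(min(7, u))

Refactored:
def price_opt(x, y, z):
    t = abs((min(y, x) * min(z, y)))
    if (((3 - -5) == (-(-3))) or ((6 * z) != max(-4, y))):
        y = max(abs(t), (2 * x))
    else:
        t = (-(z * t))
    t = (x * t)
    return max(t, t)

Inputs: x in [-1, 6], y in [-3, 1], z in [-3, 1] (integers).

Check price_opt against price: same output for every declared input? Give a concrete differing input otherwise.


These are not equivalent — on x=-1, y=-3, z=-3 the outputs split (7 vs -9).
price: t=-17, then u=17, then (min((6 + 6), abs(z)) < (6 - u)) is false, then (not ((t - t) < (y - x))) is true, then y=-68, then u=20, then returns 7
price_opt: t=9, then (((3 - -5) == (-(-3))) or ((6 * z) != max(-4, y))) is true, then y=9, then t=-9, then returns -9
verdict: not equivalent; witness: x=-1, y=-3, z=-3


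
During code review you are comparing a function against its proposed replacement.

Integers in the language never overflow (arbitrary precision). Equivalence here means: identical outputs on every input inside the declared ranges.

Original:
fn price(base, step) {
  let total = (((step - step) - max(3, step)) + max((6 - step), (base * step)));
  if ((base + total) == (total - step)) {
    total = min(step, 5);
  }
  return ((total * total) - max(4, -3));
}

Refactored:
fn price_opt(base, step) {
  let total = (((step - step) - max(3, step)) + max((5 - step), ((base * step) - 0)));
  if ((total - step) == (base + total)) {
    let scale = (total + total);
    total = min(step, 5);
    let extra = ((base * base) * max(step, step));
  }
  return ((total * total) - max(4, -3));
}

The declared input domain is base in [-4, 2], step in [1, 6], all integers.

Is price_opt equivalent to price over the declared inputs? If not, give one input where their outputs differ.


Evaluate both at base=-4, step=1.
price: total=2, then ((base + total) == (total - step)) is false, then returns 0
price_opt: total=1, then ((total - step) == (base + total)) is false, then returns -3
0 and -3 differ, so these are not the same function on this domain.
verdict: not equivalent; witness: base=-4, step=1


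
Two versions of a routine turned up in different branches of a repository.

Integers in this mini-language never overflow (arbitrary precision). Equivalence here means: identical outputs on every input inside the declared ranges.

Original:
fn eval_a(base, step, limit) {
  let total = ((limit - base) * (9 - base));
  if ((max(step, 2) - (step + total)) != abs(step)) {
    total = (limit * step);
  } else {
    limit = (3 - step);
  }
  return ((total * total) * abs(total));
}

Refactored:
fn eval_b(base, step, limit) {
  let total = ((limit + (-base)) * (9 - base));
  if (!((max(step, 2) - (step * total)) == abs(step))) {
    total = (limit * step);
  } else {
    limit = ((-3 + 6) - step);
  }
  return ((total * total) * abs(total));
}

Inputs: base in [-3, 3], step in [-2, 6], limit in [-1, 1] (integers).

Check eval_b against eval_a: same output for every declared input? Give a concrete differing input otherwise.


Not equivalent: base=-1, step=-2, limit=-1 separates them (8 vs 0).
eval_a: total=0, then ((max(step, 2) - (step + total)) != abs(step)) is true, then total=2, then returns 8
eval_b: total=0, then (!((max(step, 2) - (step * total)) == abs(step))) is false, then limit=5, then returns 0
verdict: not equivalent; witness: base=-1, step=-2, limit=-1


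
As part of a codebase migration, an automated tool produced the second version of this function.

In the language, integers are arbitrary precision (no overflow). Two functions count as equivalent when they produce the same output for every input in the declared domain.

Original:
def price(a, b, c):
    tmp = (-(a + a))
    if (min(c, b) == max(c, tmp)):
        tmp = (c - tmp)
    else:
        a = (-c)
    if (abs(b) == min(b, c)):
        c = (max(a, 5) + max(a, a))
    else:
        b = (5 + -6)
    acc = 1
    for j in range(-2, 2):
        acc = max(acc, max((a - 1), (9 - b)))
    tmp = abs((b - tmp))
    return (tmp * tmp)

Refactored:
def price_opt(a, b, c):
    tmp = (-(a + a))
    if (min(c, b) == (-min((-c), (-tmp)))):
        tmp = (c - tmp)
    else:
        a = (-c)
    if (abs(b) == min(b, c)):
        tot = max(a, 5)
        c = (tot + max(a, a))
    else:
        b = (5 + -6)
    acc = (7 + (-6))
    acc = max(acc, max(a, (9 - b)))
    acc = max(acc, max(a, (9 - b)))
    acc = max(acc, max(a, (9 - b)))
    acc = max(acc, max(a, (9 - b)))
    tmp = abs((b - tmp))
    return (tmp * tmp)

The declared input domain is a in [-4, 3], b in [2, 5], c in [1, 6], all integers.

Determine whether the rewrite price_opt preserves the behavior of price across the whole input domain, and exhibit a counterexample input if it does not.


The suspicious-looking change has no observable effect anywhere in the declared ranges.
Tracing a=3, b=5, c=2: price: tmp := -6 | (min(c, b) == max(c, tmp)): true | tmp := 8 | (abs(b) == min(b, c)): false | b := -1 | acc := 1 | iter j=-2: | acc := 10 | iter j=-1: | acc := 10 | iter j=0: | acc := 10 | iter j=1: | acc := 10 | tmp := 9 | result 81 | price_opt: tmp := -6 | (min(c, b) == (-min((-c), (-tmp)))): true | tmp := 8 | (abs(b) == min(b, c)): false | b := -1 | acc := 1 | acc := 10 | acc := 10 | acc := 10 | acc := 10 | tmp := 9 | result 81 — matching result 81.
Sweeping the whole domain (192 inputs) finds no disagreement.
verdict: equivalent


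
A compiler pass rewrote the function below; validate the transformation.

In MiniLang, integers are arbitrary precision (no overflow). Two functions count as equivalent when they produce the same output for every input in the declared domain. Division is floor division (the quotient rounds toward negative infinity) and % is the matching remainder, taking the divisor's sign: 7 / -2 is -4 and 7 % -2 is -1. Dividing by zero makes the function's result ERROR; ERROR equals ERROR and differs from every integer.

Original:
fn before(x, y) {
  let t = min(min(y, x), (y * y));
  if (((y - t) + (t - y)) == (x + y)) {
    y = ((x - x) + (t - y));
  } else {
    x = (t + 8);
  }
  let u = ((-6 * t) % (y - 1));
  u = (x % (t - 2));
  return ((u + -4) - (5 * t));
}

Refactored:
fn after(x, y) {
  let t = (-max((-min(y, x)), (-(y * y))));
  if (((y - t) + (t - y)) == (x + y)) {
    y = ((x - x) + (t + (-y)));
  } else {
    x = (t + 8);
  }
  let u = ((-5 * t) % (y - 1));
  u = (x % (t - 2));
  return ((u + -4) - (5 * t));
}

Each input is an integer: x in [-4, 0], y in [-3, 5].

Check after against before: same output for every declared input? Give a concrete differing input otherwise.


The suspicious edit (`-6` became `-5`) never changes the result for any input inside the declared domain.
Spot check at x=-1, y=3 — before: t := -1 | (((y - t) + (t - y)) == (x + y)): false | x := 7 | u := 0 | u := -2 | result -1. after: t := -1 | (((y - t) + (t - y)) == (x + y)): false | x := 7 | u := 1 | u := -2 | result -1. Both give -1.
Sweeping the whole domain (45 inputs) finds no disagreement.
verdict: equivalent


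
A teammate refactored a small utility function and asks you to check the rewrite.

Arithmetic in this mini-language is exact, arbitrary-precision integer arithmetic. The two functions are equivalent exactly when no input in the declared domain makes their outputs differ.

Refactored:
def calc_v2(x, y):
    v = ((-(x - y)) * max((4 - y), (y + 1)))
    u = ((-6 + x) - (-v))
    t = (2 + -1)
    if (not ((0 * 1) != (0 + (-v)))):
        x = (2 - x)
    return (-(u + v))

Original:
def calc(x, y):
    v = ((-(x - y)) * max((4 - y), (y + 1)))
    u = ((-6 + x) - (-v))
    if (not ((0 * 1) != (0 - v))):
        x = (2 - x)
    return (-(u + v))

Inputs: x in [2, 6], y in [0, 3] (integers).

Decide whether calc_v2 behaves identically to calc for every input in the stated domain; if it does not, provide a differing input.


Reading the diff, among the changes: constant usage differs; statement counts differ; local variable names differ; arithmetic usage differs.
Spot check at x=2, y=2 — calc: v becomes 0; next u becomes -4; next (not ((0 * 1) != (0 - v))) evaluates to true; next x becomes 0; next final value 4. calc_v2: v becomes 0; next u becomes -4; next t becomes 1; next (not ((0 * 1) != (0 + (-v)))) evaluates to true; next x becomes 0; next final value 4. Both give 4.
Sweeping the whole domain (20 inputs) finds no disagreement.
verdict: equivalent


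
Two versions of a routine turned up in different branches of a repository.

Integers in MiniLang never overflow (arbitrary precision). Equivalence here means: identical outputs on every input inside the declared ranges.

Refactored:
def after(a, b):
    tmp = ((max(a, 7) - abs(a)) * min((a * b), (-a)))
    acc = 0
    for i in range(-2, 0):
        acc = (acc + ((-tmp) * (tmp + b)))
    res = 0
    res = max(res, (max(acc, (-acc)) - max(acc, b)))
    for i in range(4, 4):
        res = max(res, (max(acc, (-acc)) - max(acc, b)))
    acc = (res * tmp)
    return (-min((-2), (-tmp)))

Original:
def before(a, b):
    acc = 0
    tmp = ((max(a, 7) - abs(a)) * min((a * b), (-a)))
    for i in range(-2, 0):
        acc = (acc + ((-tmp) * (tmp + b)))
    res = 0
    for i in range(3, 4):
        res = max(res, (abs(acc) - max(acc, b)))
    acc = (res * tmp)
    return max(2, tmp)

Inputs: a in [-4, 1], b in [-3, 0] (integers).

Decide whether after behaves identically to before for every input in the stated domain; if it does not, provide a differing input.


Although arithmetic usage differs, plus loop structure differs, plus min/max/abs usage differs, plus statement counts differ, 24/24 inputs agree.
verdict: equivalent


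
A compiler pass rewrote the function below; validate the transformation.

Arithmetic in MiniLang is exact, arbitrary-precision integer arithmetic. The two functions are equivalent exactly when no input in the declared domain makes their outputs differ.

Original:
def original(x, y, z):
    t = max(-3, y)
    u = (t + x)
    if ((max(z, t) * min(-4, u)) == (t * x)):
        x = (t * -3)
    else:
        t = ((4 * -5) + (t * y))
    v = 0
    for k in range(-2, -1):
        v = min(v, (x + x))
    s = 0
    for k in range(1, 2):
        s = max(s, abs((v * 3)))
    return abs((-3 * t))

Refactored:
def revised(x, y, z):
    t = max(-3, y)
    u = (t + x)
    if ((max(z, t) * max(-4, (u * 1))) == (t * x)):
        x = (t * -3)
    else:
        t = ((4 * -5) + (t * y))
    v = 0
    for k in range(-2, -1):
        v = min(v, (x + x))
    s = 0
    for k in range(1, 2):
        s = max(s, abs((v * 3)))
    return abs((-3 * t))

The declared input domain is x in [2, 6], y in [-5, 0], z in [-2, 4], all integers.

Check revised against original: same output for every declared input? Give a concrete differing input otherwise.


These are not equivalent — on x=2, y=-2, z=1 the outputs split (6 vs 48).
original: t := -2 | u := 0 | ((max(z, t) * min(-4, u)) == (t * x)): true | x := 6 | v := 0 | iter k=-2: | v := 0 | s := 0 | iter k=1: | s := 0 | result 6
revised: t := -2 | u := 0 | ((max(z, t) * max(-4, (u * 1))) == (t * x)): false | t := -16 | v := 0 | iter k=-2: | v := 0 | s := 0 | iter k=1: | s := 0 | result 48
verdict: not equivalent; witness: x=2, y=-2, z=1


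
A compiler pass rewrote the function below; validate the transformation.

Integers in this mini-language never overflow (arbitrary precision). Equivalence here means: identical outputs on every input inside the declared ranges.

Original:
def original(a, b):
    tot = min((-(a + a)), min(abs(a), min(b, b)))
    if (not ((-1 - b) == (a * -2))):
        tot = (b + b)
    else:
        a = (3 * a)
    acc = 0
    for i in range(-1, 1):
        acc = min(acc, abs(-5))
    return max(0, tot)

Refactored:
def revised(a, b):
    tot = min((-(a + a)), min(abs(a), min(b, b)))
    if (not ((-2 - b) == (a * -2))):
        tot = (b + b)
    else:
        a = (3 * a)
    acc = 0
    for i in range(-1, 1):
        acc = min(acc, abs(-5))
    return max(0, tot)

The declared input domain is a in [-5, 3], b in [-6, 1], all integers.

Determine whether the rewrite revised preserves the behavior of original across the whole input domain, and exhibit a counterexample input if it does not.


Not equivalent: a=1, b=1 separates them (0 vs 2).
original: tot := -2 | (not ((-1 - b) == (a * -2))): false | a := 3 | acc := 0 | iter i=-1: | acc := 0 | iter i=0: | acc := 0 | result 0
revised: tot := -2 | (not ((-2 - b) == (a * -2))): true | tot := 2 | acc := 0 | iter i=-1: | acc := 0 | iter i=0: | acc := 0 | result 2
verdict: not equivalent; witness: a=1, b=1


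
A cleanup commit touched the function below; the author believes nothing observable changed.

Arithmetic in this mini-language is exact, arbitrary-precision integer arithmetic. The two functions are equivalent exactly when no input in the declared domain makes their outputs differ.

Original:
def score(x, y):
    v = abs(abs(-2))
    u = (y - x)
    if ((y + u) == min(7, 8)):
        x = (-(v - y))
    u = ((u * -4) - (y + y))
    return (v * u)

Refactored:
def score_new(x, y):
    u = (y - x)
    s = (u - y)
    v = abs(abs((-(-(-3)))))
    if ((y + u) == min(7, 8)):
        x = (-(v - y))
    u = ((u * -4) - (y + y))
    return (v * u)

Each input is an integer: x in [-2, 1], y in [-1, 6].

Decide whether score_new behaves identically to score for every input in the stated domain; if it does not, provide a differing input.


There is a counterexample at x=-2, y=-1: -4 on one side, -6 on the other.
score: v = 2; u = 1; ((y + u) == min(7, 8)) -> false; u = -2; return -4
score_new: u = 1; s = 2; v = 3; ((y + u) == min(7, 8)) -> false; u = -2; return -6
verdict: not equivalent; witness: x=-2, y=-1


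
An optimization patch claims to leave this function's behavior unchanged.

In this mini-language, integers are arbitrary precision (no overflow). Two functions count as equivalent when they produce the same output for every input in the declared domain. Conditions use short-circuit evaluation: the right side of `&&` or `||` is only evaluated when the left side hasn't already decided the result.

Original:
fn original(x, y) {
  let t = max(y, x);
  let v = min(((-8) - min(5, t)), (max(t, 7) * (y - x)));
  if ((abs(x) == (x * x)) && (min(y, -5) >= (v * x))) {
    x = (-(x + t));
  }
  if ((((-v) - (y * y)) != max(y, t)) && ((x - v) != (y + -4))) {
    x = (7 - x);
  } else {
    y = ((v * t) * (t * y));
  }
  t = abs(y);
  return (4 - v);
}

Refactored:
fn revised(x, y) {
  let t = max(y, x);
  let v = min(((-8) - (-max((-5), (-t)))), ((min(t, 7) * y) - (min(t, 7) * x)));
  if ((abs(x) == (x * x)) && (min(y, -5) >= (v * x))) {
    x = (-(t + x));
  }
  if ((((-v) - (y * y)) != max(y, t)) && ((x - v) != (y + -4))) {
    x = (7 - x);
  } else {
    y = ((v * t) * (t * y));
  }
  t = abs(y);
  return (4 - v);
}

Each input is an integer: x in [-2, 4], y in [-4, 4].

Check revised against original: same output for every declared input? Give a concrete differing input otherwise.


On input x=-2, y=-4, original returns 18 while revised returns 10.
verdict: not equivalent; witness: x=-2, y=-4


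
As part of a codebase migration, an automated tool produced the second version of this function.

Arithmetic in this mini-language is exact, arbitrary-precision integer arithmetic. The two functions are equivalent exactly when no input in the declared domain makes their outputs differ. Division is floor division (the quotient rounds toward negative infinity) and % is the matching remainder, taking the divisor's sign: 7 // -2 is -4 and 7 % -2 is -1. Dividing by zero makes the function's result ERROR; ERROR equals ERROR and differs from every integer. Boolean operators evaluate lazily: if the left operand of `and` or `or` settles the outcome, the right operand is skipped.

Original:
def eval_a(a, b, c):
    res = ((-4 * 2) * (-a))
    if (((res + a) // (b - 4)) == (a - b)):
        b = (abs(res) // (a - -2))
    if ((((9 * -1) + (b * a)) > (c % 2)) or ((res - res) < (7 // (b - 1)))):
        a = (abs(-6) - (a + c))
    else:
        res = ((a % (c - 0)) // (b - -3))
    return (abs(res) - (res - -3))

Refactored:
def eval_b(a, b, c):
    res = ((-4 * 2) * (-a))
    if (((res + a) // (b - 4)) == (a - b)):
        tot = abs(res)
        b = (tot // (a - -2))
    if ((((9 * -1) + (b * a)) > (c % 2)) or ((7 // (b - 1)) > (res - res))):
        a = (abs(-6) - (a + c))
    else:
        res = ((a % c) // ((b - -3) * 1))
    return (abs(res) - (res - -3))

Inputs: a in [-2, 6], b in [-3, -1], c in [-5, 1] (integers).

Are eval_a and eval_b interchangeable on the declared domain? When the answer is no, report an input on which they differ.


Comparing the listings, the differences include: constant usage differs, plus arithmetic usage differs, plus local variable names differ, plus statement counts differ, plus comparison usage differs.
One worked example (a=6, b=-3, c=-1) — eval_a: res = 48; (((res + a) // (b - 4)) == (a - b)) -> false; ((((9 * -1) + (b * a)) > (c % 2)) or ((res - res) < (7 // (b - 1)))) -> false; division by zero -> ERROR; eval_b: res = 48; (((res + a) // (b - 4)) == (a - b)) -> false; ((((9 * -1) + (b * a)) > (c % 2)) or ((7 // (b - 1)) > (res - res))) -> false; division by zero -> ERROR; agreement on ERROR.
An exhaustive pass over the 189 declared inputs shows identical outputs.
verdict: equivalent


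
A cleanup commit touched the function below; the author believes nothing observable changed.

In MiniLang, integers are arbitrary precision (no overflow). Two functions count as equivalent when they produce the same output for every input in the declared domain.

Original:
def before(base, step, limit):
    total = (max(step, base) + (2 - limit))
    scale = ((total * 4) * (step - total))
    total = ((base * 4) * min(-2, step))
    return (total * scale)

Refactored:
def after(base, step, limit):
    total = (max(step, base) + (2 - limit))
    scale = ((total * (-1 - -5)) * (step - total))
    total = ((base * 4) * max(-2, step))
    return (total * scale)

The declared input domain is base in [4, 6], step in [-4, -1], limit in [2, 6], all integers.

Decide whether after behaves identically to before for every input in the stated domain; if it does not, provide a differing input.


Try base=4, step=-4, limit=2.
before: total becomes 4; next scale becomes -128; next total becomes -64; next final value 8192
after: total becomes 4; next scale becomes -128; next total becomes -32; next final value 4096
8192 and 4096 differ, so these are not the same function on this domain.
verdict: not equivalent; witness: base=4, step=-4, limit=2


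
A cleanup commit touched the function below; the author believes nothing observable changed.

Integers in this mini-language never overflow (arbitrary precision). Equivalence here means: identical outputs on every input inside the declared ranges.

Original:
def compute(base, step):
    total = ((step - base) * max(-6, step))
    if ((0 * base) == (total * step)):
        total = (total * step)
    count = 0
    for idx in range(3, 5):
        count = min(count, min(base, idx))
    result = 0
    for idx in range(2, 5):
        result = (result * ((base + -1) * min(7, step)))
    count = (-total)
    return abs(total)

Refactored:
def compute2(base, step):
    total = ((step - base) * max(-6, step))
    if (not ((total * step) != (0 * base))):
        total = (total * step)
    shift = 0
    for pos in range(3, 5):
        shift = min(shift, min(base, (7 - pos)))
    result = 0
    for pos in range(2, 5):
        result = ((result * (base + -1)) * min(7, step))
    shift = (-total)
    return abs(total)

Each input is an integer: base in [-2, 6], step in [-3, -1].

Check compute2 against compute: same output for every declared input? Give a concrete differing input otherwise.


Equivalent — the differences include boolean connective usage differs, arithmetic usage differs, comparison usage differs, constant usage differs, local variable names differ, yet no declared input distinguishes the two.
Tracing base=4, step=-1: compute: total becomes 5; next ((0 * base) == (total * step)) evaluates to false; next count becomes 0; next at idx=3:; next count becomes 0; next at idx=4:; next count becomes 0; next result becomes 0; next at idx=2:; next result becomes 0; next at idx=3:; next result becomes 0; next at idx=4:; next result becomes 0; next count becomes -5; next final value 5 | compute2: total becomes 5; next (not ((total * step) != (0 * base))) evaluates to false; next shift becomes 0; next at pos=3:; next shift becomes 0; next at pos=4:; next shift becomes 0; next result becomes 0; next at pos=2:; next result becomes 0; next at pos=3:; next result becomes 0; next at pos=4:; next result becomes 0; next shift becomes -5; next final value 5 — matching result 5.
Sweeping the whole domain (27 inputs) finds no disagreement.
verdict: equivalent


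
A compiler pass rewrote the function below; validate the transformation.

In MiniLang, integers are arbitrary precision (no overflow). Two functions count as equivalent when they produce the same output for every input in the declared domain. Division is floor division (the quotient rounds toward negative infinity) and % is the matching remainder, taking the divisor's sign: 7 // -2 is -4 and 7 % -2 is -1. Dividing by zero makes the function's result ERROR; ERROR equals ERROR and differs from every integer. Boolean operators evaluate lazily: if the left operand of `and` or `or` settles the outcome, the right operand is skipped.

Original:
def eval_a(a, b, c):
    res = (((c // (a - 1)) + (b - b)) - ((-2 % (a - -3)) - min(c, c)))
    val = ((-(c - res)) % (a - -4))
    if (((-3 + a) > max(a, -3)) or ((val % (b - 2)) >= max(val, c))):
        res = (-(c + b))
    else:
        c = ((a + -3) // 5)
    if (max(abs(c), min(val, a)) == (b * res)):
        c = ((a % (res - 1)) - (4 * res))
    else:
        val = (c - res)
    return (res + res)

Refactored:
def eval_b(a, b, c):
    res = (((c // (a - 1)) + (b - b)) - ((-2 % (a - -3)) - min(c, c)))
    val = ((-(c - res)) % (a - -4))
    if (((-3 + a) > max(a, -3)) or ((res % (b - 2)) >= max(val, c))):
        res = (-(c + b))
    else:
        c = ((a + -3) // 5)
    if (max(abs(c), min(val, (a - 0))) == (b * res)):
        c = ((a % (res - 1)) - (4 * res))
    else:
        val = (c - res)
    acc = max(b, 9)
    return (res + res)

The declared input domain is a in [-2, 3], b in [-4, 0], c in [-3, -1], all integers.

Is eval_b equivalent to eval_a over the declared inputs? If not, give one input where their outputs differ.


Input a=-2, b=-4, c=-2: 12 from eval_a versus -4 from eval_b.
verdict: not equivalent; witness: a=-2, b=-4, c=-2


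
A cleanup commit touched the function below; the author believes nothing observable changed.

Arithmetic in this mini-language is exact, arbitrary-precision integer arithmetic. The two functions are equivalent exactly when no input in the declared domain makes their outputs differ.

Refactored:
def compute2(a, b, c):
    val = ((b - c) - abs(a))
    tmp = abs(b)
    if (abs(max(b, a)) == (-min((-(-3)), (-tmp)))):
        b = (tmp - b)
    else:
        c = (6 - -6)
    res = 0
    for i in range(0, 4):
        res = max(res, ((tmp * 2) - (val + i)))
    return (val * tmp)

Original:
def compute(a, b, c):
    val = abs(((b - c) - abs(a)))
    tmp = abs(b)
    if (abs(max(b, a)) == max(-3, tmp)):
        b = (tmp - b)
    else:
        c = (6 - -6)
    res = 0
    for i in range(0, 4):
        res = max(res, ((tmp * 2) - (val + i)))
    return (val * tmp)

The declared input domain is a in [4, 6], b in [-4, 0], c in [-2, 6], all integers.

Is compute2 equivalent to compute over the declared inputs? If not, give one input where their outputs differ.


Not equivalent: a=4, b=-4, c=-2 separates them (24 vs -24).
compute: val = 6; tmp = 4; (abs(max(b, a)) == max(-3, tmp)) -> true; b = 8; res = 0; [i=0]; res = 2; [i=1]; res = 2; [i=2]; res = 2; [i=3]; res = 2; return 24
compute2: val = -6; tmp = 4; (abs(max(b, a)) == (-min((-(-3)), (-tmp)))) -> true; b = 8; res = 0; [i=0]; res = 14; [i=1]; res = 14; [i=2]; res = 14; [i=3]; res = 14; return -24
verdict: not equivalent; witness: a=4, b=-4, c=-2


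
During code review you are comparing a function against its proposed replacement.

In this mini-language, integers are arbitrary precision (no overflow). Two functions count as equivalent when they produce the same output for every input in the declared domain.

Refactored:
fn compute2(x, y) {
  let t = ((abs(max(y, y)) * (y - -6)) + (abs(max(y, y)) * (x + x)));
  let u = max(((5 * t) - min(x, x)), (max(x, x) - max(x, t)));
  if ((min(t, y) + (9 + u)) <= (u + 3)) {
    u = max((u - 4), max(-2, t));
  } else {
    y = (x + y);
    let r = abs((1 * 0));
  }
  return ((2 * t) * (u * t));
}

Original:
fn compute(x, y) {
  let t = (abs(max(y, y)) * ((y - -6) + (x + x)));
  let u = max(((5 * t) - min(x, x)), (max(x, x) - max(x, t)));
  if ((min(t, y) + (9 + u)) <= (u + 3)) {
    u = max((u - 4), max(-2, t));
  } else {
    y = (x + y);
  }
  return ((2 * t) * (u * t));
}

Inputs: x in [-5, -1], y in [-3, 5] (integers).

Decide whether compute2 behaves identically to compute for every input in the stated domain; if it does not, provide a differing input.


The two versions differ — the changes include arithmetic usage differs; constant usage differs; local variable names differ; min/max/abs usage differs; statement counts differ.
Spot check at x=-3, y=-1 — compute: t := -1 | u := -2 | ((min(t, y) + (9 + u)) <= (u + 3)): false | y := -4 | result -4. compute2: t := -1 | u := -2 | ((min(t, y) + (9 + u)) <= (u + 3)): false | y := -4 | r := 0 | result -4. Both give -4.
Sweeping the whole domain (45 inputs) finds no disagreement.
verdict: equivalent


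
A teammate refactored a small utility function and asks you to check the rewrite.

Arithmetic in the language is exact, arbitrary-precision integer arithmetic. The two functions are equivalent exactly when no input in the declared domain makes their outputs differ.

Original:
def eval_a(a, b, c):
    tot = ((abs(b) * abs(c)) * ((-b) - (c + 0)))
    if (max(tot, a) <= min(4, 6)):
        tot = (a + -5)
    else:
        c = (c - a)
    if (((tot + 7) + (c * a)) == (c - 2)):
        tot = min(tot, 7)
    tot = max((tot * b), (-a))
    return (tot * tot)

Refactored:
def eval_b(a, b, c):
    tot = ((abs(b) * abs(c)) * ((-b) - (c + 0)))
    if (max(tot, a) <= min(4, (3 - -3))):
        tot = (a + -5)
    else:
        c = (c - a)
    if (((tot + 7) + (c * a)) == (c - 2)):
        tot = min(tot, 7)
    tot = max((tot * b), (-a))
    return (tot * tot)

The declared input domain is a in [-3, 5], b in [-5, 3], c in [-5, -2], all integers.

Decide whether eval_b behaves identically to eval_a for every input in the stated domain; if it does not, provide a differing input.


Differences: constant usage differs, arithmetic usage differs — yet all 324 inputs agree.
verdict: equivalent


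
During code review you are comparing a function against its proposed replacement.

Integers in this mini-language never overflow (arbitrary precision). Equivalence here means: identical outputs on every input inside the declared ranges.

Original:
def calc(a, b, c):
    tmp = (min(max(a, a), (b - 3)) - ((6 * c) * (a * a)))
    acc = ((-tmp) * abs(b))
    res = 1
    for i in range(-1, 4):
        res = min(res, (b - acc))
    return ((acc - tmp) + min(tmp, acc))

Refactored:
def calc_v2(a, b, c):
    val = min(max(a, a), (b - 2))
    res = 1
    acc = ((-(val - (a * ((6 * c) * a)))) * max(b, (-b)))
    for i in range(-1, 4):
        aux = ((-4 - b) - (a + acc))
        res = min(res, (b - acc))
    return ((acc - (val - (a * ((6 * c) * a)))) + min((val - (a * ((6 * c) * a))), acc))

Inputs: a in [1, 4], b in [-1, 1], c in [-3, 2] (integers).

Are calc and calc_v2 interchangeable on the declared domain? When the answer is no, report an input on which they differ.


At a=1, b=-1, c=-3: calc gives -42, calc_v2 gives -45.
verdict: not equivalent; witness: a=1, b=-1, c=-3


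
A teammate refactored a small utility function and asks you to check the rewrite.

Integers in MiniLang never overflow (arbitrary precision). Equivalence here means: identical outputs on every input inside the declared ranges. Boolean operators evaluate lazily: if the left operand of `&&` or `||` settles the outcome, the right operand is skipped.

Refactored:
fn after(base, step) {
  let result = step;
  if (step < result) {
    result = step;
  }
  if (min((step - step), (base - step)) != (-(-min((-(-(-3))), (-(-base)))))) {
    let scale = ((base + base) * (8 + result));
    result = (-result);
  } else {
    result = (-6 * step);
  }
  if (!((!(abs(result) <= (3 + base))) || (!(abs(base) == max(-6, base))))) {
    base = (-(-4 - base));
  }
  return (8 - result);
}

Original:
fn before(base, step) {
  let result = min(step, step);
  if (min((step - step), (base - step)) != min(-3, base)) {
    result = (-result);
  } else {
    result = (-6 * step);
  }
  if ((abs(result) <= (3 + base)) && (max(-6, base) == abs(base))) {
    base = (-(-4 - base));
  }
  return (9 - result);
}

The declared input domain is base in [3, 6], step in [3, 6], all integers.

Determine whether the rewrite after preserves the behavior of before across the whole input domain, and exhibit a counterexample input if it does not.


Input base=3, step=3: 12 from before versus 11 from after.
verdict: not equivalent; witness: base=3, step=3


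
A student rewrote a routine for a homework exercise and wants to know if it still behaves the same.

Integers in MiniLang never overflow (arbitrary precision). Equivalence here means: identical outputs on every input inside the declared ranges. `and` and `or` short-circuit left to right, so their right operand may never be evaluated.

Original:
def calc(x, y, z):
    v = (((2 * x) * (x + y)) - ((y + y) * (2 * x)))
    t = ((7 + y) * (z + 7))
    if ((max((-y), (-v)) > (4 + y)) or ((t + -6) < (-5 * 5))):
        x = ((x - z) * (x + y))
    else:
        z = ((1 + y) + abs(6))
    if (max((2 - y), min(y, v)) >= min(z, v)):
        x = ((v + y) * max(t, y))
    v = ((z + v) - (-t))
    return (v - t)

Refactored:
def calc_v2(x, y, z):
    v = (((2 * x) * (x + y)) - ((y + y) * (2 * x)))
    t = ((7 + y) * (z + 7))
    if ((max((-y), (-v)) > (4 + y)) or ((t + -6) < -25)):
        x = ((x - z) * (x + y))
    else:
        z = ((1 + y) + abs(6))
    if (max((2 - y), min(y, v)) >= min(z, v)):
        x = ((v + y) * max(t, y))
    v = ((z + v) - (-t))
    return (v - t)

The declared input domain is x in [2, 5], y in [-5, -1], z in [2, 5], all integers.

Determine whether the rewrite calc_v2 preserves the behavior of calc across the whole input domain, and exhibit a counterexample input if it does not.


Differences: arithmetic usage differs, and constant usage differs — yet all 80 inputs agree.
verdict: equivalent


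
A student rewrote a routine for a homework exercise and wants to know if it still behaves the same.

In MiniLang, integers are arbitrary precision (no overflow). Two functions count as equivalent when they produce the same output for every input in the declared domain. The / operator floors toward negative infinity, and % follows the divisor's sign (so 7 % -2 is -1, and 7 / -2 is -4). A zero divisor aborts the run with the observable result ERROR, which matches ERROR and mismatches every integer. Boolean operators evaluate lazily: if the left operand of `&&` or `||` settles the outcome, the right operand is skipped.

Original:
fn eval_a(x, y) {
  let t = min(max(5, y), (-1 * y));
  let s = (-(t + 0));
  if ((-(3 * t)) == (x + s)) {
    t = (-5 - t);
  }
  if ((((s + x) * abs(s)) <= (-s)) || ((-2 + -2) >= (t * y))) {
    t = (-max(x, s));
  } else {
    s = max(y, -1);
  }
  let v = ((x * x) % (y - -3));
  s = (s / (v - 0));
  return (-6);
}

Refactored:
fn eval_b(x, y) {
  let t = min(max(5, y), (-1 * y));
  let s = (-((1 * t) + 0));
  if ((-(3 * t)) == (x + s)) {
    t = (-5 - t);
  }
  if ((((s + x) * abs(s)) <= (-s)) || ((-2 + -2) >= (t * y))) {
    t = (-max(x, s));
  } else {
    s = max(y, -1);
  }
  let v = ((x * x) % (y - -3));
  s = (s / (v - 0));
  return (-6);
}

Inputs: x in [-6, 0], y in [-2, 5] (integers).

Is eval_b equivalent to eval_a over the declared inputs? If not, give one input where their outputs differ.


The two versions differ — the changes include arithmetic usage differs; constant usage differs.
One worked example (x=-4, y=2) — eval_a: t becomes -2; next s becomes 2; next ((-(3 * t)) == (x + s)) evaluates to false; next ((((s + x) * abs(s)) <= (-s)) || ((-2 + -2) >= (t * y))) evaluates to true; next t becomes -2; next v becomes 1; next s becomes 2; next final value -6; eval_b: t becomes -2; next s becomes 2; next ((-(3 * t)) == (x + s)) evaluates to false; next ((((s + x) * abs(s)) <= (-s)) || ((-2 + -2) >= (t * y))) evaluates to true; next t becomes -2; next v becomes 1; next s becomes 2; next final value -6; agreement on -6.
Checked all 56 inputs in the declared domain: the outputs agree on every one.
verdict: equivalent


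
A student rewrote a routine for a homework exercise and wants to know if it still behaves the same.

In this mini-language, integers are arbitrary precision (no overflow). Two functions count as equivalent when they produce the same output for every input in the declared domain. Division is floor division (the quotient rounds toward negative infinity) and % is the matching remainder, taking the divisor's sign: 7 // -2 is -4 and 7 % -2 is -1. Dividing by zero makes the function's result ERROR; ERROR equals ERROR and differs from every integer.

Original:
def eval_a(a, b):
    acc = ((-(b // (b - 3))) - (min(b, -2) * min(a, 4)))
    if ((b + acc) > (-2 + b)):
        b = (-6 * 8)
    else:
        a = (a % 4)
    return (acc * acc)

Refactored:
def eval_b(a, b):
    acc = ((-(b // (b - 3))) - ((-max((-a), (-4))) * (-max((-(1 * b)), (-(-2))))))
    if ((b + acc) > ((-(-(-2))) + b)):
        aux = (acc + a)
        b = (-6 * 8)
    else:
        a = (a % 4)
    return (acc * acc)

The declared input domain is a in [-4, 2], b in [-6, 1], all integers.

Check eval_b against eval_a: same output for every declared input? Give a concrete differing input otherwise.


Comparing the listings, the differences include: statement counts differ, min/max/abs usage differs, arithmetic usage differs, constant usage differs, local variable names differ.
Tracing a=-3, b=1: eval_a: acc=-5, then ((b + acc) > (-2 + b)) is false, then a=1, then returns 25 | eval_b: acc=-5, then ((b + acc) > ((-(-(-2))) + b)) is false, then a=1, then returns 25 — matching result 25.
An exhaustive pass over the 56 declared inputs shows identical outputs.
verdict: equivalent


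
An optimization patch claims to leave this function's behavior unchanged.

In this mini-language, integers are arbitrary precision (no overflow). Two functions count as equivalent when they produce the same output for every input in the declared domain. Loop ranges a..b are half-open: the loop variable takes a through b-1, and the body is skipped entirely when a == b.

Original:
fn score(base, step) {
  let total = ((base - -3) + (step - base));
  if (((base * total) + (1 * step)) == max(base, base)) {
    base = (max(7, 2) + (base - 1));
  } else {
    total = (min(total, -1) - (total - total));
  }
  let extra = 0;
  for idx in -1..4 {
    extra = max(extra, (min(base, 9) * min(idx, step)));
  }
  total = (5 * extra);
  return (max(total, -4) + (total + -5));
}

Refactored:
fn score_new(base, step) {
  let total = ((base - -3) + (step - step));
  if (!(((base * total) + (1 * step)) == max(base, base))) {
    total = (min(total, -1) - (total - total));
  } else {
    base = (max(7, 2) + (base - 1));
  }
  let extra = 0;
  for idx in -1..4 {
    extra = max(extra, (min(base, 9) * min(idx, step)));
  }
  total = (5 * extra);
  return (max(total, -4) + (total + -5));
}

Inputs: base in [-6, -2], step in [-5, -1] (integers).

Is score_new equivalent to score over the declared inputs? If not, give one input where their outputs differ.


base=-2, step=-4 yields -5 from score but 75 from score_new.
verdict: not equivalent; witness: base=-2, step=-4


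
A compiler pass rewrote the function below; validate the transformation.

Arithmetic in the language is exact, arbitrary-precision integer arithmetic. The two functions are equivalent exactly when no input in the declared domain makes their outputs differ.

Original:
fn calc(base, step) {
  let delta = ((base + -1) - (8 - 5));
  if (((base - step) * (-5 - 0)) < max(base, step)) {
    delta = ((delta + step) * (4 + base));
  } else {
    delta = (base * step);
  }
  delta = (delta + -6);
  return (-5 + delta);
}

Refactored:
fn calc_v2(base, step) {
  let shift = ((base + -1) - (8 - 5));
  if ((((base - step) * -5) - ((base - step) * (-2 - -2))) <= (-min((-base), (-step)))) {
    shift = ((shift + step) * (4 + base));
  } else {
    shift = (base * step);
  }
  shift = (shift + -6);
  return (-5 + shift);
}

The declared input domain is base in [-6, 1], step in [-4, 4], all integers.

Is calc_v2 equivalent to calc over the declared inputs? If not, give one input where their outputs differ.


These are not equivalent — on base=0, step=0 the outputs split (-11 vs -27).
calc: delta=-4, then (((base - step) * (-5 - 0)) < max(base, step)) is false, then delta=0, then delta=-6, then returns -11
calc_v2: shift=-4, then ((((base - step) * -5) - ((base - step) * (-2 - -2))) <= (-min((-base), (-step)))) is true, then shift=-16, then shift=-22, then returns -27
verdict: not equivalent; witness: base=0, step=0


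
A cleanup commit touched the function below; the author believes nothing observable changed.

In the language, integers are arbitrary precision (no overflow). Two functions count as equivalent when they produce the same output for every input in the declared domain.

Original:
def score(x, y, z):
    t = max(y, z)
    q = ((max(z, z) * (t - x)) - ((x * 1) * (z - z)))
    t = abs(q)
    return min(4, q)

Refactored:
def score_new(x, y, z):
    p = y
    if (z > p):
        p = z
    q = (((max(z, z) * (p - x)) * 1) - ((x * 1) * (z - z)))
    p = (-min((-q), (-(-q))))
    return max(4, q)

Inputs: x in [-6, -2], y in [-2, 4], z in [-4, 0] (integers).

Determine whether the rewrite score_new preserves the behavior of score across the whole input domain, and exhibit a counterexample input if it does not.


Input x=-6, y=-2, z=-4: -16 from score versus 4 from score_new.
verdict: not equivalent; witness: x=-6, y=-2, z=-4


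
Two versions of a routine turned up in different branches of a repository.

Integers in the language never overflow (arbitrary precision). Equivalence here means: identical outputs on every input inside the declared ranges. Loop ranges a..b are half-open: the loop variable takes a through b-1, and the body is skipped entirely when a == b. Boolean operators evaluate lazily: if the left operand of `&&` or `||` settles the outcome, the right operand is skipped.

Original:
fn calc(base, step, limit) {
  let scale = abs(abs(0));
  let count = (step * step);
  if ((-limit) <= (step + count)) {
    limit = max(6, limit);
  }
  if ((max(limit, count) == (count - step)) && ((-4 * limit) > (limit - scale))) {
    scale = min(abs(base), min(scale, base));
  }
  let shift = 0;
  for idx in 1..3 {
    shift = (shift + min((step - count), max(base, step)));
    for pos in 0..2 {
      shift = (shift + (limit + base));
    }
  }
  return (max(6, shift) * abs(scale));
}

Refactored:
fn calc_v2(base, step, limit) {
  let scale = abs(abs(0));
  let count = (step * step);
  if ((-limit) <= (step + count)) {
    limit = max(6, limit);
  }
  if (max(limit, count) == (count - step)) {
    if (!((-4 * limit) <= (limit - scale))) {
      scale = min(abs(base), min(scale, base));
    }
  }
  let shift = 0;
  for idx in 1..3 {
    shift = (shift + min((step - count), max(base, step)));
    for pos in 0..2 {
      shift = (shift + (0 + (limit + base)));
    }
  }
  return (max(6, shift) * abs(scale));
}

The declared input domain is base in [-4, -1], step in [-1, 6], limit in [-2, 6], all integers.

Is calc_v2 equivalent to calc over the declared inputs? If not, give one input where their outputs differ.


The two versions differ — the changes include constant usage differs; also branching structure differs; also comparison usage differs; also arithmetic usage differs; also boolean connective usage differs; also statement counts differ.
Tracing base=-1, step=-1, limit=4: calc: scale=0, then count=1, then ((-limit) <= (step + count)) is true, then limit=6, then ((max(limit, count) == (count - step)) && ((-4 * limit) > (limit - scale))) is false, then shift=0, then (idx=1), then shift=-2, then (pos=0), then shift=3, then (pos=1), then shift=8, then (idx=2), then shift=6, then (pos=0), then shift=11, then (pos=1), then shift=16, then returns 0 | calc_v2: scale=0, then count=1, then ((-limit) <= (step + count)) is true, then limit=6, then (max(limit, count) == (count - step)) is false, then shift=0, then (idx=1), then shift=-2, then (pos=0), then shift=3, then (pos=1), then shift=8, then (idx=2), then shift=6, then (pos=0), then shift=11, then (pos=1), then shift=16, then returns 0 — matching result 0.
Every one of the 288 inputs gives matching results.
verdict: equivalent
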